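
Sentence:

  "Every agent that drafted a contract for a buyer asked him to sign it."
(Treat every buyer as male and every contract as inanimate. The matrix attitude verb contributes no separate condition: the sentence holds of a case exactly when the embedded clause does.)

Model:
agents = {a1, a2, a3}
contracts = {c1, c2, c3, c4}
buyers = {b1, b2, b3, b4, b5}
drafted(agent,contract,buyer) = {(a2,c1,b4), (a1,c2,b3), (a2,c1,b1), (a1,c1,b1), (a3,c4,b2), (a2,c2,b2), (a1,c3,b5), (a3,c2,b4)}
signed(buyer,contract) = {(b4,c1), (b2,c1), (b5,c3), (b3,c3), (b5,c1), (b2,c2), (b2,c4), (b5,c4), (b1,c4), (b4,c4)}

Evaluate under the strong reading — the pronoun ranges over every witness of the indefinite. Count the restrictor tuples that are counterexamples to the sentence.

"him" takes "a buyer" as antecedent and "it" takes "a contract"; both are donkey pronouns co-varying with the restrictor.
Strong reading: for every (a,c,b) with drafted(a,c,b), signed(b,c).
Restrictor triples: (a1,c1,b1)→signed(b1,c1) ✗  (a1,c2,b3)→signed(b3,c2) ✗  (a1,c3,b5)→signed(b5,c3) ✓  (a2,c1,b1)→signed(b1,c1) ✗  (a2,c1,b4)→signed(b4,c1) ✓  (a2,c2,b2)→signed(b2,c2) ✓  (a3,c2,b4)→signed(b4,c2) ✗  (a3,c4,b2)→signed(b2,c4) ✓
Counterexamples (restrictor triples failing the scope): 4.

4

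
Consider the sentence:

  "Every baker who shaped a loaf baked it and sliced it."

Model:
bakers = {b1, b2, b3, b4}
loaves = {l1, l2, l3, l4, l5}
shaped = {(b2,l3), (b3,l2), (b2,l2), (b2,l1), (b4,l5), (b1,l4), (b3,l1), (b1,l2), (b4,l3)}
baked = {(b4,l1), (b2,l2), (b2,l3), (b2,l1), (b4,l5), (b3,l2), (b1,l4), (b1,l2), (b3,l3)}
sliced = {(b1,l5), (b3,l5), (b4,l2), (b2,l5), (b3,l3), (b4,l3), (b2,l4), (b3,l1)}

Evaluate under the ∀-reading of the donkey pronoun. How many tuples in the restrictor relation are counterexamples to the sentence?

"it" takes "a loaf" as antecedent — a donkey pronoun bound across the clause boundary.
Strong reading: for every (b,l) with shaped(b,l), baked(b,l) ∧ sliced(b,l).
Restrictor pairs: (b1,l2) ✗  (b1,l4) ✗  (b2,l1) ✗  (b2,l2) ✗  (b2,l3) ✗  (b3,l1) ✗  (b3,l2) ✗  (b4,l3) ✗  (b4,l5) ✗
Counterexamples (restrictor pairs failing the scope): 9.

9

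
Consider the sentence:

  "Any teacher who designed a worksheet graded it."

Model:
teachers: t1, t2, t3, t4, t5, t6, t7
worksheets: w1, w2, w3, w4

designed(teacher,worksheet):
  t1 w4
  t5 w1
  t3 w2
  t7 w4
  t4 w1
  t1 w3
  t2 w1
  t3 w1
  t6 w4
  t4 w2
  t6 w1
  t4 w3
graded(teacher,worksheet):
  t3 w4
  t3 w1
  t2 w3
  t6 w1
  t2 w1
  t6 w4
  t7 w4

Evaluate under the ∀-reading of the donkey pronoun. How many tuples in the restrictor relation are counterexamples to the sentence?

"it" takes "a worksheet" as antecedent — a donkey pronoun bound across the clause boundary.
Strong reading: for every (t,w) with designed(t,w), graded(t,w).
Restrictor pairs: (t1,w3) ✗  (t1,w4) ✗  (t2,w1) ✓  (t3,w1) ✓  (t3,w2) ✗  (t4,w1) ✗  (t4,w2) ✗  (t4,w3) ✗  (t5,w1) ✗  (t6,w1) ✓  (t6,w4) ✓  (t7,w4) ✓
Counterexamples (restrictor pairs failing the scope): 7.

7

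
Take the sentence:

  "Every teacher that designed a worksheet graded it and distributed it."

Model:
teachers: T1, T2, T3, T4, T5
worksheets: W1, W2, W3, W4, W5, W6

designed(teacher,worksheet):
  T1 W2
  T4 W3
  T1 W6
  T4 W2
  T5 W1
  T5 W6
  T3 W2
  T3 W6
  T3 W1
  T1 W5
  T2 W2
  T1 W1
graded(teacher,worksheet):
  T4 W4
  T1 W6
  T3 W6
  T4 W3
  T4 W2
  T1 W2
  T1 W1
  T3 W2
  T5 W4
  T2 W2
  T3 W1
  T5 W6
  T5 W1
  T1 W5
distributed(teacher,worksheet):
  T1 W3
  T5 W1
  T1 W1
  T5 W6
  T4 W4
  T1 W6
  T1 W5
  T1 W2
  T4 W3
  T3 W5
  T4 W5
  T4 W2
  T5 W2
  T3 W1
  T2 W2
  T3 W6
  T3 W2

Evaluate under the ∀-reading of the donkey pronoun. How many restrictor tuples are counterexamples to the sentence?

0

"it" takes "a worksheet" as antecedent — a donkey pronoun bound across the clause boundary.
Strong reading: for every (t,w) with designed(t,w), graded(t,w) ∧ distributed(t,w).
Restrictor pairs: (T1,W1) ✓  (T1,W2) ✓  (T1,W5) ✓  (T1,W6) ✓  (T2,W2) ✓  (T3,W1) ✓  (T3,W2) ✓  (T3,W6) ✓  (T4,W2) ✓  (T4,W3) ✓  (T5,W1) ✓  (T5,W6) ✓
Counterexamples (restrictor pairs failing the scope): 0.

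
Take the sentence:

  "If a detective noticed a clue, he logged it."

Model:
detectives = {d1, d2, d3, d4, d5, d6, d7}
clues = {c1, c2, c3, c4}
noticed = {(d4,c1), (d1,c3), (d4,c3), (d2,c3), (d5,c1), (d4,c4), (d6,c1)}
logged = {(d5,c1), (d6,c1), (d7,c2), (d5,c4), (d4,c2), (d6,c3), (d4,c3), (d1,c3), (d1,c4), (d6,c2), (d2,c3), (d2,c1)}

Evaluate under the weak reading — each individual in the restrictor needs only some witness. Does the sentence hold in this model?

True

"it" takes "a clue" as antecedent — a donkey pronoun bound across the clause boundary.
Weak reading: every detective d with some noticed-clue has at least one noticed-clue c such that logged(d,c).
Per detective: d1:✓  d2:✓  d4:✓  d5:✓  d6:✓
Every detective in the restrictor has a witness.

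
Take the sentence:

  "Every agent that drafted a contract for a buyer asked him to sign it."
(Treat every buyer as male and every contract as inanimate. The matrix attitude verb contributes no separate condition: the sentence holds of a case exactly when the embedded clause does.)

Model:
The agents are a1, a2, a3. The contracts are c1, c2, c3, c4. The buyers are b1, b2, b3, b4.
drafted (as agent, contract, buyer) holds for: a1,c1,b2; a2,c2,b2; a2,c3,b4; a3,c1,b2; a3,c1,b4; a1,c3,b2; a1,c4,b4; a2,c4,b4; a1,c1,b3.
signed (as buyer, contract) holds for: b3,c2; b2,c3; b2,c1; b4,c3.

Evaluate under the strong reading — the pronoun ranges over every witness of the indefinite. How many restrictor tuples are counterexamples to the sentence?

"him" takes "a buyer" as antecedent and "it" takes "a contract"; both are donkey pronouns co-varying with the restrictor.
Strong reading: for every (a,c,b) with drafted(a,c,b), signed(b,c).
Restrictor triples: (a1,c1,b2)→signed(b2,c1) ✓  (a1,c1,b3)→signed(b3,c1) ✗  (a1,c3,b2)→signed(b2,c3) ✓  (a1,c4,b4)→signed(b4,c4) ✗  (a2,c2,b2)→signed(b2,c2) ✗  (a2,c3,b4)→signed(b4,c3) ✓  (a2,c4,b4)→signed(b4,c4) ✗  (a3,c1,b2)→signed(b2,c1) ✓  (a3,c1,b4)→signed(b4,c1) ✗
Counterexamples (restrictor triples failing the scope): 5.

5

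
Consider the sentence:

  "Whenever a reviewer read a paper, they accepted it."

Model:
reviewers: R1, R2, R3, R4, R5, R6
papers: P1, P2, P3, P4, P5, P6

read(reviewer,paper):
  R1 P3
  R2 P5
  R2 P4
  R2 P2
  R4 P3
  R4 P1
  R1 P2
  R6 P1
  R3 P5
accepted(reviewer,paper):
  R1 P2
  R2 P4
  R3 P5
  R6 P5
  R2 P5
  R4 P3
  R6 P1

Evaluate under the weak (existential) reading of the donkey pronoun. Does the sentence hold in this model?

True

"it" takes "a paper" as antecedent — a donkey pronoun bound across the clause boundary.
Weak reading: every reviewer r with some read-paper has at least one read-paper p such that accepted(r,p).
Per reviewer: R1:✓  R2:✓  R3:✓  R4:✓  R6:✓
Every reviewer in the restrictor has a witness.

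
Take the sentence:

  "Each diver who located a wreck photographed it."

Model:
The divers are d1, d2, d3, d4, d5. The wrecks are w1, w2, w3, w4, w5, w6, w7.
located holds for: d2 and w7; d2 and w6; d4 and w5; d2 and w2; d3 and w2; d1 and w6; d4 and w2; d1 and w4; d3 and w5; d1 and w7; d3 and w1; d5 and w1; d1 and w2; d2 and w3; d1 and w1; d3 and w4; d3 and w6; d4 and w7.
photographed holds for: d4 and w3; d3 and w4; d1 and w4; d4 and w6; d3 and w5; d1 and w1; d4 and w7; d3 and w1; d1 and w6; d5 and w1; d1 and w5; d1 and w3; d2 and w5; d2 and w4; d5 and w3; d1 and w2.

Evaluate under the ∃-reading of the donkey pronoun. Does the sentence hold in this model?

False

"it" takes "a wreck" as antecedent — a donkey pronoun bound across the clause boundary.
Weak reading: every diver d with some located-wreck has at least one located-wreck w such that photographed(d,w).
Per diver: d1:✓  d2:✗  d3:✓  d4:✓  d5:✓
d2 has no witness among its located-wrecks.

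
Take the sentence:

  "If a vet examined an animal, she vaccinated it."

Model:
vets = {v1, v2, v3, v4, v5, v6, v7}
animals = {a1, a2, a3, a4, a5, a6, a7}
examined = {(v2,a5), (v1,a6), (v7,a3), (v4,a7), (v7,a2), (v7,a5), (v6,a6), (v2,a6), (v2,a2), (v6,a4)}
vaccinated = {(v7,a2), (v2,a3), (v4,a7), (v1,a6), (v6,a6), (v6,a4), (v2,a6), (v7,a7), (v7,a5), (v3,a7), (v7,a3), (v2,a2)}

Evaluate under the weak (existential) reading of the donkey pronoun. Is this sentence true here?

True

"it" takes "an animal" as antecedent — a donkey pronoun bound across the clause boundary.
Weak reading: every vet v with some examined-animal has at least one examined-animal a such that vaccinated(v,a).
Per vet: v1:✓  v2:✓  v4:✓  v6:✓  v7:✓
Every vet in the restrictor has a witness.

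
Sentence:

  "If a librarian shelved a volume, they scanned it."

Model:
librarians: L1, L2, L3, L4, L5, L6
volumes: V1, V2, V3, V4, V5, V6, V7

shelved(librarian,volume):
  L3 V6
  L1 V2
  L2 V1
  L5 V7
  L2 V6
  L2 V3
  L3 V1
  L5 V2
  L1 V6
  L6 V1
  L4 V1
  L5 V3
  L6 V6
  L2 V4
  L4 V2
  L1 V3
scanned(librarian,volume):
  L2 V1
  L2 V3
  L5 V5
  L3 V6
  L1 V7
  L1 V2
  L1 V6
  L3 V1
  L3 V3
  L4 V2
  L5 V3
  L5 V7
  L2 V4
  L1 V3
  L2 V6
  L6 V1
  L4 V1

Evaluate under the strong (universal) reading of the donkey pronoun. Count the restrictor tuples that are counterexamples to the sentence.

2

"it" takes "a volume" as antecedent — a donkey pronoun bound across the clause boundary.
Strong reading: for every (l,v) with shelved(l,v), scanned(l,v).
Restrictor pairs: (L1,V2) ✓  (L1,V3) ✓  (L1,V6) ✓  (L2,V1) ✓  (L2,V3) ✓  (L2,V4) ✓  (L2,V6) ✓  (L3,V1) ✓  (L3,V6) ✓  (L4,V1) ✓  (L4,V2) ✓  (L5,V2) ✗  (L5,V3) ✓  (L5,V7) ✓  (L6,V1) ✓  (L6,V6) ✗
Counterexamples (restrictor pairs failing the scope): 2.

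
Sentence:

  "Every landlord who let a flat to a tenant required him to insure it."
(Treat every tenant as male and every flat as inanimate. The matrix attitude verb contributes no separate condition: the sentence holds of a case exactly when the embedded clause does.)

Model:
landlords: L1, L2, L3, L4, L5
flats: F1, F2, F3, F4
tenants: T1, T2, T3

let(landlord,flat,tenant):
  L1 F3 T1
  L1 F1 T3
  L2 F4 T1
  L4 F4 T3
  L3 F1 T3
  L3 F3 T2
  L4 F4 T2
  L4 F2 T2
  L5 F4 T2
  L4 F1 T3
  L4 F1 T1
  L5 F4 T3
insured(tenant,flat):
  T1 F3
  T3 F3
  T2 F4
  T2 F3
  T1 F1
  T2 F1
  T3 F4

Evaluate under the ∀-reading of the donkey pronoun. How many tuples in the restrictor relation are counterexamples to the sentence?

5

"him" takes "a tenant" as antecedent and "it" takes "a flat"; both are donkey pronouns co-varying with the restrictor.
Strong reading: for every (l,f,t) with let(l,f,t), insured(t,f).
Restrictor triples: (L1,F1,T3)→insured(T3,F1) ✗  (L1,F3,T1)→insured(T1,F3) ✓  (L2,F4,T1)→insured(T1,F4) ✗  (L3,F1,T3)→insured(T3,F1) ✗  (L3,F3,T2)→insured(T2,F3) ✓  (L4,F1,T1)→insured(T1,F1) ✓  (L4,F1,T3)→insured(T3,F1) ✗  (L4,F2,T2)→insured(T2,F2) ✗  (L4,F4,T2)→insured(T2,F4) ✓  (L4,F4,T3)→insured(T3,F4) ✓  (L5,F4,T2)→insured(T2,F4) ✓  (L5,F4,T3)→insured(T3,F4) ✓
Counterexamples (restrictor triples failing the scope): 5.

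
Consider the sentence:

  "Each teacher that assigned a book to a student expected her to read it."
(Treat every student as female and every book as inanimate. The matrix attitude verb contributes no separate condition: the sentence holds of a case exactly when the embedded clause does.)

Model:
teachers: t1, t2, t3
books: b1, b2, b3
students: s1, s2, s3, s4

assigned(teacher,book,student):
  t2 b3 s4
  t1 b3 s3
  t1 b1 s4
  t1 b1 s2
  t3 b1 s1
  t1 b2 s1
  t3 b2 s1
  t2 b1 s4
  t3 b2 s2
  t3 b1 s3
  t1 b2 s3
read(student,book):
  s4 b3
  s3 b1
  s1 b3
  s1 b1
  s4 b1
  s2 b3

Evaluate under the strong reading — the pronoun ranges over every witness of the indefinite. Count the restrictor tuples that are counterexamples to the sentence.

6

"her" takes "a student" as antecedent and "it" takes "a book"; both are donkey pronouns co-varying with the restrictor.
Strong reading: for every (t,b,s) with assigned(t,b,s), read(s,b).
Restrictor triples: (t1,b1,s2)→read(s2,b1) ✗  (t1,b1,s4)→read(s4,b1) ✓  (t1,b2,s1)→read(s1,b2) ✗  (t1,b2,s3)→read(s3,b2) ✗  (t1,b3,s3)→read(s3,b3) ✗  (t2,b1,s4)→read(s4,b1) ✓  (t2,b3,s4)→read(s4,b3) ✓  (t3,b1,s1)→read(s1,b1) ✓  (t3,b1,s3)→read(s3,b1) ✓  (t3,b2,s1)→read(s1,b2) ✗  (t3,b2,s2)→read(s2,b2) ✗
Counterexamples (restrictor triples failing the scope): 6.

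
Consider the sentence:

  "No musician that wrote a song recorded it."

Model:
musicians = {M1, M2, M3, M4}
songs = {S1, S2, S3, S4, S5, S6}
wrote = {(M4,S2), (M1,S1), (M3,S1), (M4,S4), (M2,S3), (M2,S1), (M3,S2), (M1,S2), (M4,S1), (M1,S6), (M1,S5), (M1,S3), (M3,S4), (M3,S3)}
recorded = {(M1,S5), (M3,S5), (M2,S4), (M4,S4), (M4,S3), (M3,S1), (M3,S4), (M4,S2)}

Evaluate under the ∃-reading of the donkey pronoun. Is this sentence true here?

"it" takes "a song" as antecedent — a donkey pronoun bound across the clause boundary.
Truth condition: for no (m,s) with wrote(m,s) does recorded(m,s) hold.
Restrictor pairs — does the scope hold? (M1,S1):fails  (M1,S2):fails  (M1,S3):fails  (M1,S5):holds  (M1,S6):fails  (M2,S1):fails  (M2,S3):fails  (M3,S1):holds  (M3,S2):fails  (M3,S3):fails  (M3,S4):holds  (M4,S1):fails  (M4,S2):holds  (M4,S4):holds
Scope holds for 5 pair(s), so the sentence is false.

False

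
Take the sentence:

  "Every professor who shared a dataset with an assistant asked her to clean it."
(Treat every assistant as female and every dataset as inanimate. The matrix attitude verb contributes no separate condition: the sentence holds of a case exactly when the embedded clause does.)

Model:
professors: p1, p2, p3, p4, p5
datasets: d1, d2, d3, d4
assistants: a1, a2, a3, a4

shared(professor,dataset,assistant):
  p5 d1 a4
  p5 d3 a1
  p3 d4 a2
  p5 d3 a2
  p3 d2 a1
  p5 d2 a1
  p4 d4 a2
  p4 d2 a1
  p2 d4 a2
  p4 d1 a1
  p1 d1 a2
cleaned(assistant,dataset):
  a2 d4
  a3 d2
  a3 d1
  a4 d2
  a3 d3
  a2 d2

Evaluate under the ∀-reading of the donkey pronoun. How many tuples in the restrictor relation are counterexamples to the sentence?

"her" takes "an assistant" as antecedent and "it" takes "a dataset"; both are donkey pronouns co-varying with the restrictor.
Strong reading: for every (p,d,a) with shared(p,d,a), cleaned(a,d).
Restrictor triples: (p1,d1,a2)→cleaned(a2,d1) ✗  (p2,d4,a2)→cleaned(a2,d4) ✓  (p3,d2,a1)→cleaned(a1,d2) ✗  (p3,d4,a2)→cleaned(a2,d4) ✓  (p4,d1,a1)→cleaned(a1,d1) ✗  (p4,d2,a1)→cleaned(a1,d2) ✗  (p4,d4,a2)→cleaned(a2,d4) ✓  (p5,d1,a4)→cleaned(a4,d1) ✗  (p5,d2,a1)→cleaned(a1,d2) ✗  (p5,d3,a1)→cleaned(a1,d3) ✗  (p5,d3,a2)→cleaned(a2,d3) ✗
Counterexamples (restrictor triples failing the scope): 8.

8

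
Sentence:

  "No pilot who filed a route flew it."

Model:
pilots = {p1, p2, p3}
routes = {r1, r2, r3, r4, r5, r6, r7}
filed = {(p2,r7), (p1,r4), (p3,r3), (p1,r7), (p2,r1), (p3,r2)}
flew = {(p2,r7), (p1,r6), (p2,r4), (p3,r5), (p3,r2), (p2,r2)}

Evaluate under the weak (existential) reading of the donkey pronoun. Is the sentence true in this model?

False

"it" takes "a route" as antecedent — a donkey pronoun bound across the clause boundary.
Truth condition: for no (p,r) with filed(p,r) does flew(p,r) hold.
Restrictor pairs — does the scope hold? (p1,r4):fails  (p1,r7):fails  (p2,r1):fails  (p2,r7):holds  (p3,r2):holds  (p3,r3):fails
Scope holds for 2 pair(s), so the sentence is false.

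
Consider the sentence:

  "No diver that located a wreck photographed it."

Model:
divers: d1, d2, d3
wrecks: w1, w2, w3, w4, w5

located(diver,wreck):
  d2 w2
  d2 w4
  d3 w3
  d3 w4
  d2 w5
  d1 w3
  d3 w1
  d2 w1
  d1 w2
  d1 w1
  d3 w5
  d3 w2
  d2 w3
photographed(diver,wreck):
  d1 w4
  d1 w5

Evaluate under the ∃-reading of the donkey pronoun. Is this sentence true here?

"it" takes "a wreck" as antecedent — a donkey pronoun bound across the clause boundary.
Truth condition: for no (d,w) with located(d,w) does photographed(d,w) hold.
Restrictor pairs — does the scope hold? (d1,w1):fails  (d1,w2):fails  (d1,w3):fails  (d2,w1):fails  (d2,w2):fails  (d2,w3):fails  (d2,w4):fails  (d2,w5):fails  (d3,w1):fails  (d3,w2):fails  (d3,w3):fails  (d3,w4):fails  (d3,w5):fails
Scope holds for no restrictor pair, so the sentence is true.

True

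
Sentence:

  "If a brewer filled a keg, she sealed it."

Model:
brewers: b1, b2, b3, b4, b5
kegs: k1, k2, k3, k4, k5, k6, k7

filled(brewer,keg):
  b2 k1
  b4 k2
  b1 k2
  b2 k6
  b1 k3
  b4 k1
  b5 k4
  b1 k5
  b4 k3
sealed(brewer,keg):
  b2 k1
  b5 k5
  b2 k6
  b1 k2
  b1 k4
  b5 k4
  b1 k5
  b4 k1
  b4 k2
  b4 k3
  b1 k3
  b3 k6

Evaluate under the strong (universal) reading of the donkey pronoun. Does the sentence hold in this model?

True

"it" takes "a keg" as antecedent — a donkey pronoun bound across the clause boundary.
Strong reading: for every (b,k) with filled(b,k), sealed(b,k).
Restrictor pairs: (b1,k2) ✓  (b1,k3) ✓  (b1,k5) ✓  (b2,k1) ✓  (b2,k6) ✓  (b4,k1) ✓  (b4,k2) ✓  (b4,k3) ✓  (b5,k4) ✓
Every restrictor pair satisfies the scope.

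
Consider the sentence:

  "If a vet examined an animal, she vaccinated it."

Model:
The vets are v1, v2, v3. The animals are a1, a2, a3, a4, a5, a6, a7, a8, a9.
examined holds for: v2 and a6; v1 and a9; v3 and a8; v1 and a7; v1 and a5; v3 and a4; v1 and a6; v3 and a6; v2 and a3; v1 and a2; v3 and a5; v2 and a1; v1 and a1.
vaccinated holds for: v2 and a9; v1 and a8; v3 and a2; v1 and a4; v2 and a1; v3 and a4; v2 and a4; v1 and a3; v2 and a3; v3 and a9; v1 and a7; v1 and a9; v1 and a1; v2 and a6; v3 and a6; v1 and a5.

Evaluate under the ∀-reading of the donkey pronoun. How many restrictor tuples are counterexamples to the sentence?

"it" takes "an animal" as antecedent — a donkey pronoun bound across the clause boundary.
Strong reading: for every (v,a) with examined(v,a), vaccinated(v,a).
Restrictor pairs: (v1,a1) ✓  (v1,a2) ✗  (v1,a5) ✓  (v1,a6) ✗  (v1,a7) ✓  (v1,a9) ✓  (v2,a1) ✓  (v2,a3) ✓  (v2,a6) ✓  (v3,a4) ✓  (v3,a5) ✗  (v3,a6) ✓  (v3,a8) ✗
Counterexamples (restrictor pairs failing the scope): 4.

4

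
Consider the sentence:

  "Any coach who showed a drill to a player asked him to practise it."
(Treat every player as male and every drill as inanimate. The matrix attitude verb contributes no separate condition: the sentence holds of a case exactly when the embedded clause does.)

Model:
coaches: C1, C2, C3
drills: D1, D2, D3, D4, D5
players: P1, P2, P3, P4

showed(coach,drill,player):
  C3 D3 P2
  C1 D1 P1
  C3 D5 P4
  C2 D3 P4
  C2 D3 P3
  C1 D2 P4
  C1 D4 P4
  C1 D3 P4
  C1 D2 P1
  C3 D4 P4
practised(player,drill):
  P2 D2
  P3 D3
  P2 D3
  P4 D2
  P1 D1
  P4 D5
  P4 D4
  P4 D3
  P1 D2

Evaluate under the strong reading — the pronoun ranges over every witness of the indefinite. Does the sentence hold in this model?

True

"him" takes "a player" as antecedent and "it" takes "a drill"; both are donkey pronouns co-varying with the restrictor.
Strong reading: for every (c,d,p) with showed(c,d,p), practised(p,d).
Restrictor triples: (C1,D1,P1)→practised(P1,D1) ✓  (C1,D2,P1)→practised(P1,D2) ✓  (C1,D2,P4)→practised(P4,D2) ✓  (C1,D3,P4)→practised(P4,D3) ✓  (C1,D4,P4)→practised(P4,D4) ✓  (C2,D3,P3)→practised(P3,D3) ✓  (C2,D3,P4)→practised(P4,D3) ✓  (C3,D3,P2)→practised(P2,D3) ✓  (C3,D4,P4)→practised(P4,D4) ✓  (C3,D5,P4)→practised(P4,D5) ✓
Every restrictor triple satisfies the scope.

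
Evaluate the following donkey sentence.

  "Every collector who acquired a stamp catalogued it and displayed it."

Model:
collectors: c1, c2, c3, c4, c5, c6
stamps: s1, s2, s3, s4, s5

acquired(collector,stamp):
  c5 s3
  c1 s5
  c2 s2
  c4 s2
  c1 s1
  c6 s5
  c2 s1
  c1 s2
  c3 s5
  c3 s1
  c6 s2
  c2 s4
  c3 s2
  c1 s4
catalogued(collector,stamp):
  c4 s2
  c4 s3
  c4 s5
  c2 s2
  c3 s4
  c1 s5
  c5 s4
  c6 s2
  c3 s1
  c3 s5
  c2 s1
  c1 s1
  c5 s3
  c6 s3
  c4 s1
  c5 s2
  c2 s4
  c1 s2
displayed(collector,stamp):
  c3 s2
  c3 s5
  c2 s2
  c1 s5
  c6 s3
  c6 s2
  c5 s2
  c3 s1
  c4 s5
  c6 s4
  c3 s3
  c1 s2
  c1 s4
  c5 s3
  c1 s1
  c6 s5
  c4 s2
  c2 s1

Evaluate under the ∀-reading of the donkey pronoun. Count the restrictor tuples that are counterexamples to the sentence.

4

"it" takes "a stamp" as antecedent — a donkey pronoun bound across the clause boundary.
Strong reading: for every (c,s) with acquired(c,s), catalogued(c,s) ∧ displayed(c,s).
Restrictor pairs: (c1,s1) ✓  (c1,s2) ✓  (c1,s4) ✗  (c1,s5) ✓  (c2,s1) ✓  (c2,s2) ✓  (c2,s4) ✗  (c3,s1) ✓  (c3,s2) ✗  (c3,s5) ✓  (c4,s2) ✓  (c5,s3) ✓  (c6,s2) ✓  (c6,s5) ✗
Counterexamples (restrictor pairs failing the scope): 4.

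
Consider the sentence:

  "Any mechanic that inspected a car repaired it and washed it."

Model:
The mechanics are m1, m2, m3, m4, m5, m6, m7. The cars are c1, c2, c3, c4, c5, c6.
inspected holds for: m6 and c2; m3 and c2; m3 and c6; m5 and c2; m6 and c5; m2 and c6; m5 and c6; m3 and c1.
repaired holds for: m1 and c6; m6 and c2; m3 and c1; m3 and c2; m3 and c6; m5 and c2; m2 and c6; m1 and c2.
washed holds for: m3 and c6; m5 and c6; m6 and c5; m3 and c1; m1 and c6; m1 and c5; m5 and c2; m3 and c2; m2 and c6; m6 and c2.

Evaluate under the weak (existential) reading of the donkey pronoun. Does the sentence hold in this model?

True

"it" takes "a car" as antecedent — a donkey pronoun bound across the clause boundary.
Weak reading: every mechanic m with some inspected-car has at least one inspected-car c such that repaired(m,c) ∧ washed(m,c).
Per mechanic: m2:✓  m3:✓  m5:✓  m6:✓
Every mechanic in the restrictor has a witness.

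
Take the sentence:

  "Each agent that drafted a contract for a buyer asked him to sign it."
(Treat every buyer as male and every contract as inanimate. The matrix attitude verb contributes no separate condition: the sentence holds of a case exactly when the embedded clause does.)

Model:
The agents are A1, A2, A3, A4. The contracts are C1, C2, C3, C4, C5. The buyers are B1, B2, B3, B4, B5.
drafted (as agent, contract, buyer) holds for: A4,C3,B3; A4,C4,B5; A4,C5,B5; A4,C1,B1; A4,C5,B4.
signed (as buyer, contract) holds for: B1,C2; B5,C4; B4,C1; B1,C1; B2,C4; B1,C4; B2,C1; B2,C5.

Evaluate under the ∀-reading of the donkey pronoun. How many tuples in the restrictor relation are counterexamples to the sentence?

3

"him" takes "a buyer" as antecedent and "it" takes "a contract"; both are donkey pronouns co-varying with the restrictor.
Strong reading: for every (a,c,b) with drafted(a,c,b), signed(b,c).
Restrictor triples: (A4,C1,B1)→signed(B1,C1) ✓  (A4,C3,B3)→signed(B3,C3) ✗  (A4,C4,B5)→signed(B5,C4) ✓  (A4,C5,B4)→signed(B4,C5) ✗  (A4,C5,B5)→signed(B5,C5) ✗
Counterexamples (restrictor triples failing the scope): 3.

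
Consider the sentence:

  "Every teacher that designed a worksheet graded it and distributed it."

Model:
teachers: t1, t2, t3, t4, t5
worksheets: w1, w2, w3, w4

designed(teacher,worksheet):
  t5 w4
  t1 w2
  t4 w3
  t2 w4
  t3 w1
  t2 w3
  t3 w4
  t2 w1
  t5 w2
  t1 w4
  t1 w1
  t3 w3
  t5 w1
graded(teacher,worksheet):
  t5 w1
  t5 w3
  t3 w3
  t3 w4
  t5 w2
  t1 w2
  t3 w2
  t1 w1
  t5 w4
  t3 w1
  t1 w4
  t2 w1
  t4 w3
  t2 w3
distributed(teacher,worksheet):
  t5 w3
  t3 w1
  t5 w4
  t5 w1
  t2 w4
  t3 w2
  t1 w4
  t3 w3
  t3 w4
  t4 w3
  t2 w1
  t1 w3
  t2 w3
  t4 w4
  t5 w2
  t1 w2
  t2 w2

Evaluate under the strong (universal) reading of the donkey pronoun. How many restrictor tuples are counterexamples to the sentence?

"it" takes "a worksheet" as antecedent — a donkey pronoun bound across the clause boundary.
Strong reading: for every (t,w) with designed(t,w), graded(t,w) ∧ distributed(t,w).
Restrictor pairs: (t1,w1) ✗  (t1,w2) ✓  (t1,w4) ✓  (t2,w1) ✓  (t2,w3) ✓  (t2,w4) ✗  (t3,w1) ✓  (t3,w3) ✓  (t3,w4) ✓  (t4,w3) ✓  (t5,w1) ✓  (t5,w2) ✓  (t5,w4) ✓
Counterexamples (restrictor pairs failing the scope): 2.

2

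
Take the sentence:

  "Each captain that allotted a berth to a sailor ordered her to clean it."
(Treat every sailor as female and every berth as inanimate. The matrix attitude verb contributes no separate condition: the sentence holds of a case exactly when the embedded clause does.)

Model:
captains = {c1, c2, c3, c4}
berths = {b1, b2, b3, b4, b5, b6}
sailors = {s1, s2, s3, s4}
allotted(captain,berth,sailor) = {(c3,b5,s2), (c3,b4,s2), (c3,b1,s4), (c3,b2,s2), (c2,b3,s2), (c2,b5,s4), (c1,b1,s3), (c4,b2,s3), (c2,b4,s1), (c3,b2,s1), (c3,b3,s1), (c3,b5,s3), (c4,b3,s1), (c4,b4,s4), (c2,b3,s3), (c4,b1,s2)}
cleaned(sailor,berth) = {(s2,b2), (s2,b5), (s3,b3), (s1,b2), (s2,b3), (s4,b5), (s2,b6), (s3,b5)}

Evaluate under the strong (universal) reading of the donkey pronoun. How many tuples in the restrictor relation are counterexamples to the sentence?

"her" takes "a sailor" as antecedent and "it" takes "a berth"; both are donkey pronouns co-varying with the restrictor.
Strong reading: for every (c,b,s) with allotted(c,b,s), cleaned(s,b).
Restrictor triples: (c1,b1,s3)→cleaned(s3,b1) ✗  (c2,b3,s2)→cleaned(s2,b3) ✓  (c2,b3,s3)→cleaned(s3,b3) ✓  (c2,b4,s1)→cleaned(s1,b4) ✗  (c2,b5,s4)→cleaned(s4,b5) ✓  (c3,b1,s4)→cleaned(s4,b1) ✗  (c3,b2,s1)→cleaned(s1,b2) ✓  (c3,b2,s2)→cleaned(s2,b2) ✓  (c3,b3,s1)→cleaned(s1,b3) ✗  (c3,b4,s2)→cleaned(s2,b4) ✗  (c3,b5,s2)→cleaned(s2,b5) ✓  (c3,b5,s3)→cleaned(s3,b5) ✓  (c4,b1,s2)→cleaned(s2,b1) ✗  (c4,b2,s3)→cleaned(s3,b2) ✗  (c4,b3,s1)→cleaned(s1,b3) ✗  (c4,b4,s4)→cleaned(s4,b4) ✗
Counterexamples (restrictor triples failing the scope): 9.

9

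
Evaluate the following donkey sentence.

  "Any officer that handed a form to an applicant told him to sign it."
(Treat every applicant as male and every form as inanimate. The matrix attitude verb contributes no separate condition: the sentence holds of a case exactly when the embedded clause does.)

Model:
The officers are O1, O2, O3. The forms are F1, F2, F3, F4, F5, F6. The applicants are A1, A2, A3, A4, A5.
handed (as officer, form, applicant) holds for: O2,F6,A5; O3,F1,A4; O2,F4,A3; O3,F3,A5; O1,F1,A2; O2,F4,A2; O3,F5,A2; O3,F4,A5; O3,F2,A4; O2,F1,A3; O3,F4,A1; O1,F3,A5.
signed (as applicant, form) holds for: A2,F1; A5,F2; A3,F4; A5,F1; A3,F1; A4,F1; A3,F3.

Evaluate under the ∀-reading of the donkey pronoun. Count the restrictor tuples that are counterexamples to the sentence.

8

"him" takes "an applicant" as antecedent and "it" takes "a form"; both are donkey pronouns co-varying with the restrictor.
Strong reading: for every (o,f,a) with handed(o,f,a), signed(a,f).
Restrictor triples: (O1,F1,A2)→signed(A2,F1) ✓  (O1,F3,A5)→signed(A5,F3) ✗  (O2,F1,A3)→signed(A3,F1) ✓  (O2,F4,A2)→signed(A2,F4) ✗  (O2,F4,A3)→signed(A3,F4) ✓  (O2,F6,A5)→signed(A5,F6) ✗  (O3,F1,A4)→signed(A4,F1) ✓  (O3,F2,A4)→signed(A4,F2) ✗  (O3,F3,A5)→signed(A5,F3) ✗  (O3,F4,A1)→signed(A1,F4) ✗  (O3,F4,A5)→signed(A5,F4) ✗  (O3,F5,A2)→signed(A2,F5) ✗
Counterexamples (restrictor triples failing the scope): 8.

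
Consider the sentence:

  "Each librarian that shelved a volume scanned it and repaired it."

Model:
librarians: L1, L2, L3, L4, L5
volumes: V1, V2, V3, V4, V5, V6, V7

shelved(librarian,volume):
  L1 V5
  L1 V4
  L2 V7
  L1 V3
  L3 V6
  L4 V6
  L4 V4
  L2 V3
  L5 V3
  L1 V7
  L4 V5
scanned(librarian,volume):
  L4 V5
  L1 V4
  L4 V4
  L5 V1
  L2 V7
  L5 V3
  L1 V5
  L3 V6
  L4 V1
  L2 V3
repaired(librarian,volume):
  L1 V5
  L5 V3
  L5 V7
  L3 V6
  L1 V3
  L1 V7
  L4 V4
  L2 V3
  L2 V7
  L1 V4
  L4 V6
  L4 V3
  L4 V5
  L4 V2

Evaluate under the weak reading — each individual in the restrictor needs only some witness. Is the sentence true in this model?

True

"it" takes "a volume" as antecedent — a donkey pronoun bound across the clause boundary.
Weak reading: every librarian l with some shelved-volume has at least one shelved-volume v such that scanned(l,v) ∧ repaired(l,v).
Per librarian: L1:✓  L2:✓  L3:✓  L4:✓  L5:✓
Every librarian in the restrictor has a witness.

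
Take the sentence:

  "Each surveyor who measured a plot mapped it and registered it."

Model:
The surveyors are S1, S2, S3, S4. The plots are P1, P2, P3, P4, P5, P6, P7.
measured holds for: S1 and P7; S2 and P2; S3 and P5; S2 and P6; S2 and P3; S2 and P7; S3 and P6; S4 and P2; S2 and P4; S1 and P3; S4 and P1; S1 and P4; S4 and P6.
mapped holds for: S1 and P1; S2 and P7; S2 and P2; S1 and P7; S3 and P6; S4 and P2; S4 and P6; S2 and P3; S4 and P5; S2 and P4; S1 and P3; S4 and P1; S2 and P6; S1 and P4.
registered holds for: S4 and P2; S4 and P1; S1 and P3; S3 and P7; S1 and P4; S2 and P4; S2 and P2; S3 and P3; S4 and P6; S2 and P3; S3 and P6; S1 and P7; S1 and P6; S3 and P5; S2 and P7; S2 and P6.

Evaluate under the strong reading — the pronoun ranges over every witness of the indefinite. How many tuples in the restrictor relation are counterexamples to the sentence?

"it" takes "a plot" as antecedent — a donkey pronoun bound across the clause boundary.
Strong reading: for every (s,p) with measured(s,p), mapped(s,p) ∧ registered(s,p).
Restrictor pairs: (S1,P3) ✓  (S1,P4) ✓  (S1,P7) ✓  (S2,P2) ✓  (S2,P3) ✓  (S2,P4) ✓  (S2,P6) ✓  (S2,P7) ✓  (S3,P5) ✗  (S3,P6) ✓  (S4,P1) ✓  (S4,P2) ✓  (S4,P6) ✓
Counterexamples (restrictor pairs failing the scope): 1.

1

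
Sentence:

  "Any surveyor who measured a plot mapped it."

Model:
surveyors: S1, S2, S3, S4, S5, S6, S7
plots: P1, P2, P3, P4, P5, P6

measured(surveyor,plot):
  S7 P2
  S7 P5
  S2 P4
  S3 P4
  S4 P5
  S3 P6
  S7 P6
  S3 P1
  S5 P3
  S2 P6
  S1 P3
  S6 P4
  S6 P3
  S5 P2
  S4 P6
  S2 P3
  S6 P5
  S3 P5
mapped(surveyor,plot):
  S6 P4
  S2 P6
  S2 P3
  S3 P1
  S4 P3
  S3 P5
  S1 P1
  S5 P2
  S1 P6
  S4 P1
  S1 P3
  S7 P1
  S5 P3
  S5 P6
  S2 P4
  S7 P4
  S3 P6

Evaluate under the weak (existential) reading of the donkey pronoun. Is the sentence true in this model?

False

"it" takes "a plot" as antecedent — a donkey pronoun bound across the clause boundary.
Weak reading: every surveyor s with some measured-plot has at least one measured-plot p such that mapped(s,p).
Per surveyor: S1:✓  S2:✓  S3:✓  S4:✗  S5:✓  S6:✓  S7:✗
S4 has no witness among its measured-plots.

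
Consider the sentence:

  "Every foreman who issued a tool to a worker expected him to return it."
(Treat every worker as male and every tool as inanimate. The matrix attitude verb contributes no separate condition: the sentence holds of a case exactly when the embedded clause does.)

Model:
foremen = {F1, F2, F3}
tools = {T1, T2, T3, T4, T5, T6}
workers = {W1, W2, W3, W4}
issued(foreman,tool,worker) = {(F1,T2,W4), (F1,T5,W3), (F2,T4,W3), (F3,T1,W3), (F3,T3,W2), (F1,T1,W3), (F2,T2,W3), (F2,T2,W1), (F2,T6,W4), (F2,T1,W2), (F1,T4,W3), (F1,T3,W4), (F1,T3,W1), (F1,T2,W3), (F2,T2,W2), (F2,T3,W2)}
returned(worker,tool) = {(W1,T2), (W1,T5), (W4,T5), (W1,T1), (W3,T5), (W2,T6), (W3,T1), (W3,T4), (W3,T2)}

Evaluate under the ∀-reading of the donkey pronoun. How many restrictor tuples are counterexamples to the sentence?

"him" takes "a worker" as antecedent and "it" takes "a tool"; both are donkey pronouns co-varying with the restrictor.
Strong reading: for every (f,t,w) with issued(f,t,w), returned(w,t).
Restrictor triples: (F1,T1,W3)→returned(W3,T1) ✓  (F1,T2,W3)→returned(W3,T2) ✓  (F1,T2,W4)→returned(W4,T2) ✗  (F1,T3,W1)→returned(W1,T3) ✗  (F1,T3,W4)→returned(W4,T3) ✗  (F1,T4,W3)→returned(W3,T4) ✓  (F1,T5,W3)→returned(W3,T5) ✓  (F2,T1,W2)→returned(W2,T1) ✗  (F2,T2,W1)→returned(W1,T2) ✓  (F2,T2,W2)→returned(W2,T2) ✗  (F2,T2,W3)→returned(W3,T2) ✓  (F2,T3,W2)→returned(W2,T3) ✗  (F2,T4,W3)→returned(W3,T4) ✓  (F2,T6,W4)→returned(W4,T6) ✗  (F3,T1,W3)→returned(W3,T1) ✓  (F3,T3,W2)→returned(W2,T3) ✗
Counterexamples (restrictor triples failing the scope): 8.

8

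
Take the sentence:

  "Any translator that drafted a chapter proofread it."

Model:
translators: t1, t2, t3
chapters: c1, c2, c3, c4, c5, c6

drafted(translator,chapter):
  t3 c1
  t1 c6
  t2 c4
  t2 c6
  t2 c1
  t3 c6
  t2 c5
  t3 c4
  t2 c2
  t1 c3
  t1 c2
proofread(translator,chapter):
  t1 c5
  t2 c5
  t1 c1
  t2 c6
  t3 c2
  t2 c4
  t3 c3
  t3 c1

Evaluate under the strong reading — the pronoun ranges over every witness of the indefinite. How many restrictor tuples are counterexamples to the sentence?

7

"it" takes "a chapter" as antecedent — a donkey pronoun bound across the clause boundary.
Strong reading: for every (t,c) with drafted(t,c), proofread(t,c).
Restrictor pairs: (t1,c2) ✗  (t1,c3) ✗  (t1,c6) ✗  (t2,c1) ✗  (t2,c2) ✗  (t2,c4) ✓  (t2,c5) ✓  (t2,c6) ✓  (t3,c1) ✓  (t3,c4) ✗  (t3,c6) ✗
Counterexamples (restrictor pairs failing the scope): 7.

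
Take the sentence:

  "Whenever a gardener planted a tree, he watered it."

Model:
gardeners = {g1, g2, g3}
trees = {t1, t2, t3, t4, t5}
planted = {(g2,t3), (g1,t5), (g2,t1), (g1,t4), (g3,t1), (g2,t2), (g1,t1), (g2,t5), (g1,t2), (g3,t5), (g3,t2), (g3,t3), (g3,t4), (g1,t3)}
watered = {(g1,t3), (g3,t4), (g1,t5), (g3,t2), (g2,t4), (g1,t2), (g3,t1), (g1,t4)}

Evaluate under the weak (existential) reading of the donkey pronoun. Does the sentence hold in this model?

"it" takes "a tree" as antecedent — a donkey pronoun bound across the clause boundary.
Weak reading: every gardener g with some planted-tree has at least one planted-tree t such that watered(g,t).
Per gardener: g1:✓  g2:✗  g3:✓
g2 has no witness among its planted-trees.

False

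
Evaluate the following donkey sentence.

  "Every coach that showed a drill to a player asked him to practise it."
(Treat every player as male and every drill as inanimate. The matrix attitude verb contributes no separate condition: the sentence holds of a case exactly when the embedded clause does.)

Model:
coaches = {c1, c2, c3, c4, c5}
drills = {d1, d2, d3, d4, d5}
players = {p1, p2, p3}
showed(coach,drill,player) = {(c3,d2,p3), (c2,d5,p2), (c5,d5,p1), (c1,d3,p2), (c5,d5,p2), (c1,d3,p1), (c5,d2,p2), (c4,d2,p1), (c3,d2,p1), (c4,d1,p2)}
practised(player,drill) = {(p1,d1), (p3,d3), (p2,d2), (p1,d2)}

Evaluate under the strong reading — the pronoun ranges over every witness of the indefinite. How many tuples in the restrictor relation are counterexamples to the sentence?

7

"him" takes "a player" as antecedent and "it" takes "a drill"; both are donkey pronouns co-varying with the restrictor.
Strong reading: for every (c,d,p) with showed(c,d,p), practised(p,d).
Restrictor triples: (c1,d3,p1)→practised(p1,d3) ✗  (c1,d3,p2)→practised(p2,d3) ✗  (c2,d5,p2)→practised(p2,d5) ✗  (c3,d2,p1)→practised(p1,d2) ✓  (c3,d2,p3)→practised(p3,d2) ✗  (c4,d1,p2)→practised(p2,d1) ✗  (c4,d2,p1)→practised(p1,d2) ✓  (c5,d2,p2)→practised(p2,d2) ✓  (c5,d5,p1)→practised(p1,d5) ✗  (c5,d5,p2)→practised(p2,d5) ✗
Counterexamples (restrictor triples failing the scope): 7.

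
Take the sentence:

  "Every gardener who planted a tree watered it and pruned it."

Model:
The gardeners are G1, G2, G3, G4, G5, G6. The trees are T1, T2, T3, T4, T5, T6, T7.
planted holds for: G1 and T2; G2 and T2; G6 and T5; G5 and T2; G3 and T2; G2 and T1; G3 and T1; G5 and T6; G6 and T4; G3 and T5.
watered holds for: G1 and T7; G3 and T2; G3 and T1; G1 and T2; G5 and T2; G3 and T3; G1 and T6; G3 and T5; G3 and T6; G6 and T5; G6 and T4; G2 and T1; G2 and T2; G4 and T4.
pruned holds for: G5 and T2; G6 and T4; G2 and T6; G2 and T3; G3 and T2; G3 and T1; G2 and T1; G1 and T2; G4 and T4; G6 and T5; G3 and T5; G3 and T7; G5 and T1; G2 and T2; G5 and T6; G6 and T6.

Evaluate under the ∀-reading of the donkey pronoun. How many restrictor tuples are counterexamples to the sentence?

1

"it" takes "a tree" as antecedent — a donkey pronoun bound across the clause boundary.
Strong reading: for every (g,t) with planted(g,t), watered(g,t) ∧ pruned(g,t).
Restrictor pairs: (G1,T2) ✓  (G2,T1) ✓  (G2,T2) ✓  (G3,T1) ✓  (G3,T2) ✓  (G3,T5) ✓  (G5,T2) ✓  (G5,T6) ✗  (G6,T4) ✓  (G6,T5) ✓
Counterexamples (restrictor pairs failing the scope): 1.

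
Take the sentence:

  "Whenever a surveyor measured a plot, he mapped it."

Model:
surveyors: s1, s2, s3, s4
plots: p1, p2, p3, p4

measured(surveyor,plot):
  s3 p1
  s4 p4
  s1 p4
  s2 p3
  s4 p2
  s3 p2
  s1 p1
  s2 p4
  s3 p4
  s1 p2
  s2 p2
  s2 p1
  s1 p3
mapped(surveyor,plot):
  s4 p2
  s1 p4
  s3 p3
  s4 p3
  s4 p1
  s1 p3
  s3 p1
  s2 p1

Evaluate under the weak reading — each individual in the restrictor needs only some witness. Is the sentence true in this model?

True

"it" takes "a plot" as antecedent — a donkey pronoun bound across the clause boundary.
Weak reading: every surveyor s with some measured-plot has at least one measured-plot p such that mapped(s,p).
Per surveyor: s1:✓  s2:✓  s3:✓  s4:✓
Every surveyor in the restrictor has a witness.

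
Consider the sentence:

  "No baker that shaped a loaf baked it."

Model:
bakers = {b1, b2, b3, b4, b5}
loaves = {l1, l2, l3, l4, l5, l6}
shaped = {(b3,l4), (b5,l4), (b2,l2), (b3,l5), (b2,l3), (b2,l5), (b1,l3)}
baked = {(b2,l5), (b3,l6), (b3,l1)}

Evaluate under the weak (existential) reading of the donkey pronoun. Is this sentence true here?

False

"it" takes "a loaf" as antecedent — a donkey pronoun bound across the clause boundary.
Truth condition: for no (b,l) with shaped(b,l) does baked(b,l) hold.
Restrictor pairs — does the scope hold? (b1,l3):fails  (b2,l2):fails  (b2,l3):fails  (b2,l5):holds  (b3,l4):fails  (b3,l5):fails  (b5,l4):fails
Scope holds for 1 pair(s), so the sentence is false.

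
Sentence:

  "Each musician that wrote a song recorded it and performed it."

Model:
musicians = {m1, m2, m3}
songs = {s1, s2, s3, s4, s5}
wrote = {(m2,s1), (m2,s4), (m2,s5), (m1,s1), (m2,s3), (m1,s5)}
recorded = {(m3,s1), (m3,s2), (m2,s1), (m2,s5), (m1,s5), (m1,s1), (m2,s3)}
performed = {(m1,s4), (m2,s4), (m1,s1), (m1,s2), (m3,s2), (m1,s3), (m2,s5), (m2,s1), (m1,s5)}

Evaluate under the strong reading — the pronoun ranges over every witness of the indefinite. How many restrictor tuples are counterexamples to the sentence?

"it" takes "a song" as antecedent — a donkey pronoun bound across the clause boundary.
Strong reading: for every (m,s) with wrote(m,s), recorded(m,s) ∧ performed(m,s).
Restrictor pairs: (m1,s1) ✓  (m1,s5) ✓  (m2,s1) ✓  (m2,s3) ✗  (m2,s4) ✗  (m2,s5) ✓
Counterexamples (restrictor pairs failing the scope): 2.

2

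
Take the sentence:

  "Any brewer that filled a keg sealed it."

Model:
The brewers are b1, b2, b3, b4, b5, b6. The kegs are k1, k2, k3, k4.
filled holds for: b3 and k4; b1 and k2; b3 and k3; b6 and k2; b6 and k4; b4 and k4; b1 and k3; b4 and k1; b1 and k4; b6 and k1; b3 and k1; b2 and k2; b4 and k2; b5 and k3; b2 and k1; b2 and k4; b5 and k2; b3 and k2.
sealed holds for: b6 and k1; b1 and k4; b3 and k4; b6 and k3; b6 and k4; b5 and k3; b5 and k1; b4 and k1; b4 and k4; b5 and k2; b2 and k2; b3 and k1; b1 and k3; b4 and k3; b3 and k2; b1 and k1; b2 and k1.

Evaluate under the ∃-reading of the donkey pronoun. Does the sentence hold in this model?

"it" takes "a keg" as antecedent — a donkey pronoun bound across the clause boundary.
Weak reading: every brewer b with some filled-keg has at least one filled-keg k such that sealed(b,k).
Per brewer: b1:✓  b2:✓  b3:✓  b4:✓  b5:✓  b6:✓
Every brewer in the restrictor has a witness.

True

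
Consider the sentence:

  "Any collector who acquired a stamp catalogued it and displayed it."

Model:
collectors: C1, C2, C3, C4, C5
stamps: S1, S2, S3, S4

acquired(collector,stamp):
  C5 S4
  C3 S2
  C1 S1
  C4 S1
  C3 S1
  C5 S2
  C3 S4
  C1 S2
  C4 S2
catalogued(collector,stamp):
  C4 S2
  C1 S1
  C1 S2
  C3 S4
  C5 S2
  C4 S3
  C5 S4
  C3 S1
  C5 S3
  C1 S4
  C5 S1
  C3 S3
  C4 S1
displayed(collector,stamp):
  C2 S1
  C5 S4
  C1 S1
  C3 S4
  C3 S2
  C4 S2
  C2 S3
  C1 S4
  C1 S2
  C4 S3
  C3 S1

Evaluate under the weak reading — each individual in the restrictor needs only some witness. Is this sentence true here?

True

"it" takes "a stamp" as antecedent — a donkey pronoun bound across the clause boundary.
Weak reading: every collector c with some acquired-stamp has at least one acquired-stamp s such that catalogued(c,s) ∧ displayed(c,s).
Per collector: C1:✓  C3:✓  C4:✓  C5:✓
Every collector in the restrictor has a witness.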